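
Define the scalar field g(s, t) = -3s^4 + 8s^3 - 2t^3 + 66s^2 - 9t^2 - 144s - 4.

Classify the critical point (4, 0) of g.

local maximum

The mixed partial ∂²g/∂s∂t is 0, so the Hessian at any point is diag(g_ss, g_tt) = diag(12(-3s^2 + 4s + 11), -6(2t + 3)).
At (4, 0): H = diag(-252, -18).
Both eigenvalues are negative, so H is negative definite: a local maximum.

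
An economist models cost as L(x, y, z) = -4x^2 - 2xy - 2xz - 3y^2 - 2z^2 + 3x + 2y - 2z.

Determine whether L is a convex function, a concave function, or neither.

L is quadratic, so its Hessian is the constant matrix H = [[-8, -2, -2], [-2, -6, 0], [-2, 0, -4]].
Leading principal minors: -8, 44, -152.
Signs alternate −, +, − ⇒ H ≺ 0 ⇒ concave.

concave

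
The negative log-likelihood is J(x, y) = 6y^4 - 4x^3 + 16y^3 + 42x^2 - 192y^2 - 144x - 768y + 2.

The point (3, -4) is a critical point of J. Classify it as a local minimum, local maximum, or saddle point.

The mixed partial ∂²J/∂x∂y is 0, so the Hessian at any point is diag(J_xx, J_yy) = diag(12(-2x + 7), 24(3y^2 + 4y - 16)).
At (3, -4): H = diag(12, 384).
Both eigenvalues are positive, so H is positive definite: a local minimum.

local minimum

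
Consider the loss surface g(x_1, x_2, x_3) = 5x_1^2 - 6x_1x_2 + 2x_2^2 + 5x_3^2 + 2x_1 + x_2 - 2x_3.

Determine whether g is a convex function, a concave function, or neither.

convex

g is quadratic, so its Hessian is the constant matrix H = [[10, -6, 0], [-6, 4, 0], [0, 0, 10]].
Leading principal minors: 10, 4, 40.
All positive ⇒ H ≻ 0 ⇒ convex.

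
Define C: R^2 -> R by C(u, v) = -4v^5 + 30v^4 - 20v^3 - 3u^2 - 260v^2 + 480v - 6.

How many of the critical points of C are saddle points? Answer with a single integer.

2

C separates as a function of u plus a function of v, so ∇C=0 decouples.
∂C/∂u = -6u = 0 at u ∈ {0}; ∂C/∂v = -20(v - 4)(v - 3)(v - 1)(v + 2) = 0 at v ∈ {-2, 1, 3, 4}.
The Hessian is diagonal: diag(C_uu, C_vv). Second derivatives: C_uu(0)=-6; C_vv(-2)=1800, C_vv(1)=-360, C_vv(3)=200, C_vv(4)=-360.
Saddle points occur where the two diagonal entries have opposite signs: (0, -2), (0, 3). Count: 2.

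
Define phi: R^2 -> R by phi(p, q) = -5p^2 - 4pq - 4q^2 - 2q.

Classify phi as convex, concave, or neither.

concave

phi is quadratic, so its Hessian is the constant matrix H = [[-10, -4], [-4, -8]].
det(H) = 64, tr(H) = -18.
det(H) > 0 and tr(H) < 0, so H is negative definite everywhere: concave.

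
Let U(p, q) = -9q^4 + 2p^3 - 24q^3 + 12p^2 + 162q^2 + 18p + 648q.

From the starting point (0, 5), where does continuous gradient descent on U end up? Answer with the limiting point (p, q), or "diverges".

U is separable, so gradient descent decouples: p follows -∂U/∂p, q follows -∂U/∂q.
∂U/∂p = 6(p + 1)(p + 3); at p=0 this is 18, so p decreases.
∂U/∂q = -36(q - 3)(q + 2)(q + 3); at q=5 this is -4032, so q increases.
The q-coordinate has no critical point in that direction and runs off to infinity.

diverges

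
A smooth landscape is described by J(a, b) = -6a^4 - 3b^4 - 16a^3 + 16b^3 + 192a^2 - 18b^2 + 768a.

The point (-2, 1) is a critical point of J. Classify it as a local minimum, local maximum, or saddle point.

The mixed partial ∂²J/∂a∂b is 0, so the Hessian at any point is diag(J_aa, J_bb) = diag(24(-3a^2 - 4a + 16), 12(-3b^2 + 8b - 3)).
At (-2, 1): H = diag(288, 24).
Both eigenvalues are positive, so H is positive definite: a local minimum.

local minimum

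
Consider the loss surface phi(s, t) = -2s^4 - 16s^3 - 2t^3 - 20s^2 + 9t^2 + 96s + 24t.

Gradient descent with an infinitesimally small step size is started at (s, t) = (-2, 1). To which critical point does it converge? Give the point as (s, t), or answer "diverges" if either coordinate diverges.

phi is separable, so gradient descent decouples: s follows -∂phi/∂s, t follows -∂phi/∂t.
∂phi/∂s = -8(s - 1)(s + 3)(s + 4); at s=-2 this is 48, so s decreases.
∂phi/∂t = -6(t - 4)(t + 1); at t=1 this is 36, so t decreases.
s converges to its nearest critical value -3 (a local min of the s-part); t converges to -1. The iterate converges to (-3, -1).

(-3, -1)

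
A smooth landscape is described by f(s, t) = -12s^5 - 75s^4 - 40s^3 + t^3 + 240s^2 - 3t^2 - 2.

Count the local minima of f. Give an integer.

f separates as a function of s plus a function of t, so ∇f=0 decouples.
∂f/∂s = -60s(s - 1)(s + 2)(s + 4) = 0 at s ∈ {-4, -2, 0, 1}; ∂f/∂t = 3t(t - 2) = 0 at t ∈ {0, 2}.
The Hessian is diagonal: diag(f_ss, f_tt). Second derivatives: f_ss(-4)=2400, f_ss(-2)=-720, f_ss(0)=480, f_ss(1)=-900; f_tt(0)=-6, f_tt(2)=6.
Local minima occur where both diagonal entries positive: (-4, 2), (0, 2). Count: 2.

2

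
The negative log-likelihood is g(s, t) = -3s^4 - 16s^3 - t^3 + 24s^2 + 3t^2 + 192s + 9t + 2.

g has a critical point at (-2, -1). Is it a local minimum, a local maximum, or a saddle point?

The mixed partial ∂²g/∂s∂t is 0, so the Hessian at any point is diag(g_ss, g_tt) = diag(12(-3s^2 - 8s + 4), 6(-t + 1)).
At (-2, -1): H = diag(96, 12).
Both eigenvalues are positive, so H is positive definite: a local minimum.

local minimum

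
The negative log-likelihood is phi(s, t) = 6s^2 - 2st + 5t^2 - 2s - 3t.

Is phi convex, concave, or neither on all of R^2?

convex

phi is quadratic, so its Hessian is the constant matrix H = [[12, -2], [-2, 10]].
det(H) = 116, tr(H) = 22.
det(H) > 0 and tr(H) > 0, so H is positive definite everywhere: convex.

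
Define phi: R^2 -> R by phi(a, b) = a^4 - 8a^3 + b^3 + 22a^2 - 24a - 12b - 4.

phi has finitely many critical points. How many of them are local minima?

2

phi separates as a function of a plus a function of b, so ∇phi=0 decouples.
∂phi/∂a = 4(a - 3)(a - 2)(a - 1) = 0 at a ∈ {1, 2, 3}; ∂phi/∂b = 3(b - 2)(b + 2) = 0 at b ∈ {-2, 2}.
The Hessian is diagonal: diag(phi_aa, phi_bb). Second derivatives: phi_aa(1)=8, phi_aa(2)=-4, phi_aa(3)=8; phi_bb(-2)=-12, phi_bb(2)=12.
Local minima occur where both diagonal entries positive: (1, 2), (3, 2). Count: 2.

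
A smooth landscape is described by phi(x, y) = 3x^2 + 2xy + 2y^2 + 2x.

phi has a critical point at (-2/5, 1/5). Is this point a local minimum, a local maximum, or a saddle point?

The Hessian of phi is constant: H = [[6, 2], [2, 4]].
det(H) = 6·4 − 2² = 20.
det(H) > 0 and tr(H) = 10 > 0, so H is positive definite and the point is a local minimum.

local minimum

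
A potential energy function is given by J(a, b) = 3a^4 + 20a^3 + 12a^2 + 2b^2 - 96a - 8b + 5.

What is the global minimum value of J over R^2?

-64

J(a,b) separates as P(a) + Q(b) + 5, so its minimum is min P + min Q + 5.
P'(a) = 12(a - 1)(a + 2)(a + 4) vanishes at a ∈ {-4, -2, 1}; Q'(b) = 4b - 8 vanishes at b ∈ {2}.
Local minima of P (where P''>0): P(-4)=64, P(1)=-61. Local minima of Q: Q(2)=-8.
So the global minimum of J is P(1) + Q(2) + 5 = -61 − 8 + 5 = -64, attained at (1, 2).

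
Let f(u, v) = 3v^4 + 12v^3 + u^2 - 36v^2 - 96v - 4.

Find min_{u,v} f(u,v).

f(u,v) separates as P(u) + Q(v) − 4, so its minimum is min P + min Q − 4.
P'(u) = 2u vanishes at u ∈ {0}; Q'(v) = 12(v - 2)(v + 1)(v + 4) vanishes at v ∈ {-4, -1, 2}.
Local minima of P (where P''>0): P(0)=0. Local minima of Q: Q(-4)=-192, Q(2)=-192.
So the global minimum of f is P(0) + Q(-4) − 4 = 0 − 192 − 4 = -196, attained at (0, -4).

-196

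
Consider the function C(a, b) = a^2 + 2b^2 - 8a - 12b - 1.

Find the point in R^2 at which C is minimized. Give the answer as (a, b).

C(a,b) separates as P(a) + Q(b) − 1, so its minimum is min P + min Q − 1.
P'(a) = 2a - 8 vanishes at a ∈ {4}; Q'(b) = 4b - 12 vanishes at b ∈ {3}.
Local minima of P (where P''>0): P(4)=-16. Local minima of Q: Q(3)=-18.
So the global minimum of C is P(4) + Q(3) − 1 = -16 − 18 − 1 = -35, attained at (4, 3).

(4, 3)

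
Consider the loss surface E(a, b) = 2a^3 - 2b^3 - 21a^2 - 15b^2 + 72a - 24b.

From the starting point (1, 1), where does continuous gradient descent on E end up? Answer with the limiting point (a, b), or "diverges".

E is separable, so gradient descent decouples: a follows -∂E/∂a, b follows -∂E/∂b.
∂E/∂a = 6(a - 4)(a - 3); at a=1 this is 36, so a decreases.
∂E/∂b = -6(b + 1)(b + 4); at b=1 this is -60, so b increases.
The a-coordinate has no critical point in that direction and runs off to infinity.

diverges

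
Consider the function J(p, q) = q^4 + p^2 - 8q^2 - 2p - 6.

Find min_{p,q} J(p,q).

-23

J(p,q) separates as A(p) + B(q) − 6, so its minimum is min A + min B − 6.
A'(p) = 2p - 2 vanishes at p ∈ {1}; B'(q) = 4q(q - 2)(q + 2) vanishes at q ∈ {-2, 0, 2}.
Local minima of A (where A''>0): A(1)=-1. Local minima of B: B(-2)=-16, B(2)=-16.
So the global minimum of J is A(1) + B(-2) − 6 = -1 − 16 − 6 = -23, attained at (1, -2).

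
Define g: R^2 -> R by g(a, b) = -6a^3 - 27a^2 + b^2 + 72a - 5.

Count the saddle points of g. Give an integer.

g separates as a function of a plus a function of b, so ∇g=0 decouples.
∂g/∂a = -18(a - 1)(a + 4) = 0 at a ∈ {-4, 1}; ∂g/∂b = 2b = 0 at b ∈ {0}.
The Hessian is diagonal: diag(g_aa, g_bb). Second derivatives: g_aa(-4)=90, g_aa(1)=-90; g_bb(0)=2.
Saddle points occur where the two diagonal entries have opposite signs: (1, 0). Count: 1.

1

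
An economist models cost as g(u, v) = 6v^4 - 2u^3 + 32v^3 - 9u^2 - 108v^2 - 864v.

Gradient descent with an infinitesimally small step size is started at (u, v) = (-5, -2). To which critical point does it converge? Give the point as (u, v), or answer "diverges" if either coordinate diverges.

(-3, 3)

g is separable, so gradient descent decouples: u follows -∂g/∂u, v follows -∂g/∂v.
∂g/∂u = -6u(u + 3); at u=-5 this is -60, so u increases.
∂g/∂v = 24(v - 3)(v + 3)(v + 4); at v=-2 this is -240, so v increases.
u converges to its nearest critical value -3 (a local min of the u-part); v converges to 3. The iterate converges to (-3, 3).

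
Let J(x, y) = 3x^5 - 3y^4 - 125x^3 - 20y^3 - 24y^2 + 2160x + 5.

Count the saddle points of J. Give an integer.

6

J separates as a function of x plus a function of y, so ∇J=0 decouples.
∂J/∂x = 15(x - 4)(x - 3)(x + 3)(x + 4) = 0 at x ∈ {-4, -3, 3, 4}; ∂J/∂y = -12y(y + 1)(y + 4) = 0 at y ∈ {-4, -1, 0}.
The Hessian is diagonal: diag(J_xx, J_yy). Second derivatives: J_xx(-4)=-840, J_xx(-3)=630, J_xx(3)=-630, J_xx(4)=840; J_yy(-4)=-144, J_yy(-1)=36, J_yy(0)=-48.
Saddle points occur where the two diagonal entries have opposite signs: (-4, -1), (-3, -4), (-3, 0), (3, -1), (4, -4), (4, 0). Count: 6.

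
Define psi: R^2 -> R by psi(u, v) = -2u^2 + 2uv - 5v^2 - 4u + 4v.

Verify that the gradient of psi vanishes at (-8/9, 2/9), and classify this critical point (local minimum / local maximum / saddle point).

∇psi = (-4u + 2v - 4, 2u - 10v + 4); substituting (-8/9, 2/9) gives ∇psi = (0, 0), so (-8/9, 2/9) is indeed a critical point.
The Hessian of psi is constant: H = [[-4, 2], [2, -10]].
det(H) = (-4)·(-10) − 2² = 36.
det(H) > 0 and tr(H) = -14 < 0, so H is negative definite and the point is a local maximum.

local maximum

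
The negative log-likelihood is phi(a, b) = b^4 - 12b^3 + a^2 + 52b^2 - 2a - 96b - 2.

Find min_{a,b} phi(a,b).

phi(a,b) separates as P(a) + Q(b) − 2, so its minimum is min P + min Q − 2.
P'(a) = 2a - 2 vanishes at a ∈ {1}; Q'(b) = 4(b - 4)(b - 3)(b - 2) vanishes at b ∈ {2, 3, 4}.
Local minima of P (where P''>0): P(1)=-1. Local minima of Q: Q(2)=-64, Q(4)=-64.
So the global minimum of phi is P(1) + Q(2) − 2 = -1 − 64 − 2 = -67, attained at (1, 2).

-67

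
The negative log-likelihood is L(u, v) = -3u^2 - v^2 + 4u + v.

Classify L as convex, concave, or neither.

concave

L is quadratic, so its Hessian is the constant matrix H = [[-6, 0], [0, -2]].
det(H) = 12, tr(H) = -8.
det(H) > 0 and tr(H) < 0, so H is negative definite everywhere: concave.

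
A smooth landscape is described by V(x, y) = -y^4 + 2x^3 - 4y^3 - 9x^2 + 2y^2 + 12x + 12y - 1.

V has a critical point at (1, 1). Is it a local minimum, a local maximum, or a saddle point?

The mixed partial ∂²V/∂x∂y is 0, so the Hessian at any point is diag(V_xx, V_yy) = diag(6(2x - 3), 4(-3y^2 - 6y + 1)).
At (1, 1): H = diag(-6, -32).
Both eigenvalues are negative, so H is negative definite: a local maximum.

local maximum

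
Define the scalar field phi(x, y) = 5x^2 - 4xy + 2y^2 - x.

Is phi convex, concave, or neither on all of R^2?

convex

phi is quadratic, so its Hessian is the constant matrix H = [[10, -4], [-4, 4]].
det(H) = 24, tr(H) = 14.
det(H) > 0 and tr(H) > 0, so H is positive definite everywhere: convex.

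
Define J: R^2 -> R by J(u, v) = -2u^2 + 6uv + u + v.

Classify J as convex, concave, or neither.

J is quadratic, so its Hessian is the constant matrix H = [[-4, 6], [6, 0]].
det(H) = -36, tr(H) = -4.
det(H) < 0, so H is indefinite: neither convex nor concave.

neither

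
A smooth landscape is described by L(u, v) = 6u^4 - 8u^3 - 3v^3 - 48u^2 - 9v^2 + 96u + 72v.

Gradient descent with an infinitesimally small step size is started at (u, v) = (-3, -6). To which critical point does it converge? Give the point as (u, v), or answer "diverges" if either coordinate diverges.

(-2, -4)

L is separable, so gradient descent decouples: u follows -∂L/∂u, v follows -∂L/∂v.
∂L/∂u = 24(u - 2)(u - 1)(u + 2); at u=-3 this is -480, so u increases.
∂L/∂v = -9(v - 2)(v + 4); at v=-6 this is -144, so v increases.
u converges to its nearest critical value -2 (a local min of the u-part); v converges to -4. The iterate converges to (-2, -4).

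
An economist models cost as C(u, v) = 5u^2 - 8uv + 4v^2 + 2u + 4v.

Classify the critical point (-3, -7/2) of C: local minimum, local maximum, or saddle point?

local minimum

The Hessian of C is constant: H = [[10, -8], [-8, 8]].
det(H) = 10·8 − (-8)² = 16.
det(H) > 0 and tr(H) = 18 > 0, so H is positive definite and the point is a local minimum.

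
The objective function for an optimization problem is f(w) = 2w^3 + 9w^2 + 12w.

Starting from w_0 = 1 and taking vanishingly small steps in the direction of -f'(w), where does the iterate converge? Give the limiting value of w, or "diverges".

-1

f'(w) = 6(w + 1)(w + 2), so f'(1) = 36.
Gradient descent moves in the -f' direction, i.e. w is decreasing.
The nearest critical point in that direction is w = -1, where f'' = 6 > 0 (a local minimum). The iterate converges there.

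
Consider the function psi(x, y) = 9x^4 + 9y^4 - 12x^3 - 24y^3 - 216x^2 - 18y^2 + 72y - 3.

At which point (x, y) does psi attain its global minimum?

(4, -1)

psi(x,y) separates as P(x) + Q(y) − 3, so its minimum is min P + min Q − 3.
P'(x) = 36x(x - 4)(x + 3) vanishes at x ∈ {-3, 0, 4}; Q'(y) = 36(y - 2)(y - 1)(y + 1) vanishes at y ∈ {-1, 1, 2}.
Local minima of P (where P''>0): P(-3)=-891, P(4)=-1920. Local minima of Q: Q(-1)=-57, Q(2)=24.
So the global minimum of psi is P(4) + Q(-1) − 3 = -1920 − 57 − 3 = -1980, attained at (4, -1).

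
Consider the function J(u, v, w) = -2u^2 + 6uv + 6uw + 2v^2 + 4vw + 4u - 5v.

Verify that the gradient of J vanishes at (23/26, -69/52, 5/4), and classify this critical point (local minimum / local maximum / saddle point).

saddle point

∇J = (-4u + 6v + 6w + 4, 6u + 4v + 4w - 5, 6u + 4v); substituting (23/26, -69/52, 5/4) gives ∇J = (0, 0, 0), so (23/26, -69/52, 5/4) is indeed a critical point.
The Hessian is constant: H = [[-4, 6, 6], [6, 4, 4], [6, 4, 0]].
Leading principal minors: Δ₁ = -4, Δ₂ = -52, Δ₃ = 208.
The minors fit neither the all-positive nor the alternating-sign pattern, so H is indefinite: a saddle point.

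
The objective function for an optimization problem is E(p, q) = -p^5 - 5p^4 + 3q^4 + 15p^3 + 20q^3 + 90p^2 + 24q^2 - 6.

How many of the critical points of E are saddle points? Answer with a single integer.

E separates as a function of p plus a function of q, so ∇E=0 decouples.
∂E/∂p = -5p(p - 3)(p + 3)(p + 4) = 0 at p ∈ {-4, -3, 0, 3}; ∂E/∂q = 12q(q + 1)(q + 4) = 0 at q ∈ {-4, -1, 0}.
The Hessian is diagonal: diag(E_pp, E_qq). Second derivatives: E_pp(-4)=140, E_pp(-3)=-90, E_pp(0)=180, E_pp(3)=-630; E_qq(-4)=144, E_qq(-1)=-36, E_qq(0)=48.
Saddle points occur where the two diagonal entries have opposite signs: (-4, -1), (-3, -4), (-3, 0), (0, -1), (3, -4), (3, 0). Count: 6.

6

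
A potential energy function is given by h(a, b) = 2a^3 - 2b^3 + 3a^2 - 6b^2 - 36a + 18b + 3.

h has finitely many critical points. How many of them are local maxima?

h separates as a function of a plus a function of b, so ∇h=0 decouples.
∂h/∂a = 6(a - 2)(a + 3) = 0 at a ∈ {-3, 2}; ∂h/∂b = -6(b - 1)(b + 3) = 0 at b ∈ {-3, 1}.
The Hessian is diagonal: diag(h_aa, h_bb). Second derivatives: h_aa(-3)=-30, h_aa(2)=30; h_bb(-3)=24, h_bb(1)=-24.
Local maxima occur where both diagonal entries negative: (-3, 1). Count: 1.

1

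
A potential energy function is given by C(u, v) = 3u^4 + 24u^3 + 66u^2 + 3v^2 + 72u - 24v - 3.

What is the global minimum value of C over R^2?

-78

C(u,v) separates as P(u) + Q(v) − 3, so its minimum is min P + min Q − 3.
P'(u) = 12(u + 1)(u + 2)(u + 3) vanishes at u ∈ {-3, -2, -1}; Q'(v) = 6v - 24 vanishes at v ∈ {4}.
Local minima of P (where P''>0): P(-3)=-27, P(-1)=-27. Local minima of Q: Q(4)=-48.
So the global minimum of C is P(-3) + Q(4) − 3 = -27 − 48 − 3 = -78, attained at (-3, 4).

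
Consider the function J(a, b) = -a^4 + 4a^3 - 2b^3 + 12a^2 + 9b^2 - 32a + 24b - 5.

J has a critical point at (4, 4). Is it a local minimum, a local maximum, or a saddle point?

local maximum

The mixed partial ∂²J/∂a∂b is 0, so the Hessian at any point is diag(J_aa, J_bb) = diag(12(-a^2 + 2a + 2), 6(-2b + 3)).
At (4, 4): H = diag(-72, -30).
Both eigenvalues are negative, so H is negative definite: a local maximum.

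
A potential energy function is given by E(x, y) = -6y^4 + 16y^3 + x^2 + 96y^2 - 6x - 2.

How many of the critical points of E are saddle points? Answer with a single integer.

2

E separates as a function of x plus a function of y, so ∇E=0 decouples.
∂E/∂x = 2(x - 3) = 0 at x ∈ {3}; ∂E/∂y = -24y(y - 4)(y + 2) = 0 at y ∈ {-2, 0, 4}.
The Hessian is diagonal: diag(E_xx, E_yy). Second derivatives: E_xx(3)=2; E_yy(-2)=-288, E_yy(0)=192, E_yy(4)=-576.
Saddle points occur where the two diagonal entries have opposite signs: (3, -2), (3, 4). Count: 2.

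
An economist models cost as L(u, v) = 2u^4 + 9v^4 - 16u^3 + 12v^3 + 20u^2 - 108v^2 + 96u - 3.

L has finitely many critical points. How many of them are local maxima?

L separates as a function of u plus a function of v, so ∇L=0 decouples.
∂L/∂u = 8(u - 4)(u - 3)(u + 1) = 0 at u ∈ {-1, 3, 4}; ∂L/∂v = 36v(v - 2)(v + 3) = 0 at v ∈ {-3, 0, 2}.
The Hessian is diagonal: diag(L_uu, L_vv). Second derivatives: L_uu(-1)=160, L_uu(3)=-32, L_uu(4)=40; L_vv(-3)=540, L_vv(0)=-216, L_vv(2)=360.
Local maxima occur where both diagonal entries negative: (3, 0). Count: 1.

1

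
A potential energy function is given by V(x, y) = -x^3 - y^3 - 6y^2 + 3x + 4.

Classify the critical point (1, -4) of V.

saddle point

The mixed partial ∂²V/∂x∂y is 0, so the Hessian at any point is diag(V_xx, V_yy) = diag(-6x, -6(y + 2)).
At (1, -4): H = diag(-6, 12).
The eigenvalues have opposite signs, so H is indefinite: a saddle point.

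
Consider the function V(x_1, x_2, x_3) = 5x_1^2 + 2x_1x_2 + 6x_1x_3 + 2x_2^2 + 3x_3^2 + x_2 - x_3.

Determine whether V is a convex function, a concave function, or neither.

convex

V is quadratic, so its Hessian is the constant matrix H = [[10, 2, 6], [2, 4, 0], [6, 0, 6]].
Leading principal minors: 10, 36, 72.
All positive ⇒ H ≻ 0 ⇒ convex.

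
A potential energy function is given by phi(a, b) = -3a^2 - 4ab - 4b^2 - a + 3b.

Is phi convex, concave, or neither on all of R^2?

concave

phi is quadratic, so its Hessian is the constant matrix H = [[-6, -4], [-4, -8]].
det(H) = 32, tr(H) = -14.
det(H) > 0 and tr(H) < 0, so H is negative definite everywhere: concave.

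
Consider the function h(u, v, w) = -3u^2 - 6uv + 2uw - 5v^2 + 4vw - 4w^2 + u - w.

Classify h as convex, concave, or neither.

h is quadratic, so its Hessian is the constant matrix H = [[-6, -6, 2], [-6, -10, 4], [2, 4, -8]].
Leading principal minors: -6, 24, -152.
Signs alternate −, +, − ⇒ H ≺ 0 ⇒ concave.

concave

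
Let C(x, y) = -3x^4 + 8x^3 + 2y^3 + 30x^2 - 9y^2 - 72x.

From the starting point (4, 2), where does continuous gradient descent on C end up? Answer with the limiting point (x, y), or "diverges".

C is separable, so gradient descent decouples: x follows -∂C/∂x, y follows -∂C/∂y.
∂C/∂x = -12(x - 3)(x - 1)(x + 2); at x=4 this is -216, so x increases.
∂C/∂y = 6y(y - 3); at y=2 this is -12, so y increases.
The x-coordinate has no critical point in that direction and runs off to infinity.

diverges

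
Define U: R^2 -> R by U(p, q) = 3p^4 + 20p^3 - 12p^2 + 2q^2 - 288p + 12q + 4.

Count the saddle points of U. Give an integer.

U separates as a function of p plus a function of q, so ∇U=0 decouples.
∂U/∂p = 12(p - 2)(p + 3)(p + 4) = 0 at p ∈ {-4, -3, 2}; ∂U/∂q = 4(q + 3) = 0 at q ∈ {-3}.
The Hessian is diagonal: diag(U_pp, U_qq). Second derivatives: U_pp(-4)=72, U_pp(-3)=-60, U_pp(2)=360; U_qq(-3)=4.
Saddle points occur where the two diagonal entries have opposite signs: (-3, -3). Count: 1.

1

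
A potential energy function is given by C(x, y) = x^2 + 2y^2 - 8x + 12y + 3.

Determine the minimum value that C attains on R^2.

-31

C(x,y) separates as P(x) + Q(y) + 3, so its minimum is min P + min Q + 3.
P'(x) = 2x - 8 vanishes at x ∈ {4}; Q'(y) = 4y + 12 vanishes at y ∈ {-3}.
Local minima of P (where P''>0): P(4)=-16. Local minima of Q: Q(-3)=-18.
So the global minimum of C is P(4) + Q(-3) + 3 = -16 − 18 + 3 = -31, attained at (4, -3).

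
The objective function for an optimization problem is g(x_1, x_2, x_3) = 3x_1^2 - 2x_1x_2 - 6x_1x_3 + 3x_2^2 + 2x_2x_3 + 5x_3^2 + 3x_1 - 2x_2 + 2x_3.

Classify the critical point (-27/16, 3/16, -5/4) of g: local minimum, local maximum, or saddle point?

The Hessian is constant: H = [[6, -2, -6], [-2, 6, 2], [-6, 2, 10]].
Leading principal minors: Δ₁ = 6, Δ₂ = 32, Δ₃ = 128.
All leading minors are positive, so H is positive definite: a local minimum.

local minimum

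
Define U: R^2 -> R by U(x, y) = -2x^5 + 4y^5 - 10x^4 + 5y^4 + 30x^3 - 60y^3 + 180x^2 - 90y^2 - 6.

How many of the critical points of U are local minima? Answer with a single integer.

4

U separates as a function of x plus a function of y, so ∇U=0 decouples.
∂U/∂x = -10x(x - 3)(x + 3)(x + 4) = 0 at x ∈ {-4, -3, 0, 3}; ∂U/∂y = 20y(y - 3)(y + 1)(y + 3) = 0 at y ∈ {-3, -1, 0, 3}.
The Hessian is diagonal: diag(U_xx, U_yy). Second derivatives: U_xx(-4)=280, U_xx(-3)=-180, U_xx(0)=360, U_xx(3)=-1260; U_yy(-3)=-720, U_yy(-1)=160, U_yy(0)=-180, U_yy(3)=1440.
Local minima occur where both diagonal entries positive: (-4, -1), (-4, 3), (0, -1), (0, 3). Count: 4.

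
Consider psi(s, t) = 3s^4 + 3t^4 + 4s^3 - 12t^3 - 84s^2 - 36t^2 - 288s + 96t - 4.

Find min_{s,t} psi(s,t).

-1668

psi(s,t) separates as P(s) + Q(t) − 4, so its minimum is min P + min Q − 4.
P'(s) = 12(s - 4)(s + 2)(s + 3) vanishes at s ∈ {-3, -2, 4}; Q'(t) = 12(t - 4)(t - 1)(t + 2) vanishes at t ∈ {-2, 1, 4}.
Local minima of P (where P''>0): P(-3)=243, P(4)=-1472. Local minima of Q: Q(-2)=-192, Q(4)=-192.
So the global minimum of psi is P(4) + Q(-2) − 4 = -1472 − 192 − 4 = -1668, attained at (4, -2).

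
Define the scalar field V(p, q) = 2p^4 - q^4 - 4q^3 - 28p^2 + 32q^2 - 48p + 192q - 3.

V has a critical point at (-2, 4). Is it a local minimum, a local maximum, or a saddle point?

The mixed partial ∂²V/∂p∂q is 0, so the Hessian at any point is diag(V_pp, V_qq) = diag(8(3p^2 - 7), 4(-3q^2 - 6q + 16)).
At (-2, 4): H = diag(40, -224).
The eigenvalues have opposite signs, so H is indefinite: a saddle point.

saddle point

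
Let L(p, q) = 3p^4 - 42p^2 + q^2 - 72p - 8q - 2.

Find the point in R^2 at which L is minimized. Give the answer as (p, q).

L(p,q) separates as A(p) + B(q) − 2, so its minimum is min A + min B − 2.
A'(p) = 12(p - 3)(p + 1)(p + 2) vanishes at p ∈ {-2, -1, 3}; B'(q) = 2q - 8 vanishes at q ∈ {4}.
Local minima of A (where A''>0): A(-2)=24, A(3)=-351. Local minima of B: B(4)=-16.
So the global minimum of L is A(3) + B(4) − 2 = -351 − 16 − 2 = -369, attained at (3, 4).

(3, 4)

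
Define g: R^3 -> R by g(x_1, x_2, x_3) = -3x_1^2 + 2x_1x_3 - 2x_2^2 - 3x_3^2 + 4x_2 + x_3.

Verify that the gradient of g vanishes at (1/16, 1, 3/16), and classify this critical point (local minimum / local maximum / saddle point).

local maximum

∇g = (-6x_1 + 2x_3, -4x_2 + 4, 2x_1 - 6x_3 + 1); substituting (1/16, 1, 3/16) gives ∇g = (0, 0, 0), so (1/16, 1, 3/16) is indeed a critical point.
The Hessian is constant: H = [[-6, 0, 2], [0, -4, 0], [2, 0, -6]].
Leading principal minors: Δ₁ = -6, Δ₂ = 24, Δ₃ = -128.
The minors alternate sign starting negative (−, +, −), so H is negative definite: a local maximum.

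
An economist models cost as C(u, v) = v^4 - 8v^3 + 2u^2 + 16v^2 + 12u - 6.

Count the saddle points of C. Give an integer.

1

C separates as a function of u plus a function of v, so ∇C=0 decouples.
∂C/∂u = 4(u + 3) = 0 at u ∈ {-3}; ∂C/∂v = 4v(v - 4)(v - 2) = 0 at v ∈ {0, 2, 4}.
The Hessian is diagonal: diag(C_uu, C_vv). Second derivatives: C_uu(-3)=4; C_vv(0)=32, C_vv(2)=-16, C_vv(4)=32.
Saddle points occur where the two diagonal entries have opposite signs: (-3, 2). Count: 1.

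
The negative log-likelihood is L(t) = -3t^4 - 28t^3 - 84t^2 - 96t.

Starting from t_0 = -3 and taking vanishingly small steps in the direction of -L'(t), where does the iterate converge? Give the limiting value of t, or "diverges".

L'(t) = -12(t + 1)(t + 2)(t + 4), so L'(-3) = -24.
Gradient descent moves in the -L' direction, i.e. t is increasing.
The nearest critical point in that direction is t = -2, where L'' = 24 > 0 (a local minimum). The iterate converges there.

-2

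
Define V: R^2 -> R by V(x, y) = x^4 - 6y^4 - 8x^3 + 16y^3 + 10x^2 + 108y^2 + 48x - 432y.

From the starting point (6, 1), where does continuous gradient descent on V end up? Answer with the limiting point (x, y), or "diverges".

V is separable, so gradient descent decouples: x follows -∂V/∂x, y follows -∂V/∂y.
∂V/∂x = 4(x - 4)(x - 3)(x + 1); at x=6 this is 168, so x decreases.
∂V/∂y = -24(y - 3)(y - 2)(y + 3); at y=1 this is -192, so y increases.
x converges to its nearest critical value 4 (a local min of the x-part); y converges to 2. The iterate converges to (4, 2).

(4, 2)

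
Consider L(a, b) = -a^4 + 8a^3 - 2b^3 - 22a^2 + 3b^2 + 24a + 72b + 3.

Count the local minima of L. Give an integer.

1

L separates as a function of a plus a function of b, so ∇L=0 decouples.
∂L/∂a = -4(a - 3)(a - 2)(a - 1) = 0 at a ∈ {1, 2, 3}; ∂L/∂b = -6(b - 4)(b + 3) = 0 at b ∈ {-3, 4}.
The Hessian is diagonal: diag(L_aa, L_bb). Second derivatives: L_aa(1)=-8, L_aa(2)=4, L_aa(3)=-8; L_bb(-3)=42, L_bb(4)=-42.
Local minima occur where both diagonal entries positive: (2, -3). Count: 1.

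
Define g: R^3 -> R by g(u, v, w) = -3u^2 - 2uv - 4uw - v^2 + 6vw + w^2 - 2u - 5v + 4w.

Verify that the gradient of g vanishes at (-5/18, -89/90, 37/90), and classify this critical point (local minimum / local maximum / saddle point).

∇g = (-6u - 2v - 4w - 2, -2u - 2v + 6w - 5, -4u + 6v + 2w + 4); substituting (-5/18, -89/90, 37/90) gives ∇g = (0, 0, 0), so (-5/18, -89/90, 37/90) is indeed a critical point.
The Hessian is constant: H = [[-6, -2, -4], [-2, -2, 6], [-4, 6, 2]].
Leading principal minors: Δ₁ = -6, Δ₂ = 8, Δ₃ = 360.
The minors fit neither the all-positive nor the alternating-sign pattern, so H is indefinite: a saddle point.

saddle point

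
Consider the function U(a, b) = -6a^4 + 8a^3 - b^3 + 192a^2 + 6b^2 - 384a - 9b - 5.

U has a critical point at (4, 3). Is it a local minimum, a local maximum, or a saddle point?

The mixed partial ∂²U/∂a∂b is 0, so the Hessian at any point is diag(U_aa, U_bb) = diag(24(-3a^2 + 2a + 16), 6(-b + 2)).
At (4, 3): H = diag(-576, -6).
Both eigenvalues are negative, so H is negative definite: a local maximum.

local maximum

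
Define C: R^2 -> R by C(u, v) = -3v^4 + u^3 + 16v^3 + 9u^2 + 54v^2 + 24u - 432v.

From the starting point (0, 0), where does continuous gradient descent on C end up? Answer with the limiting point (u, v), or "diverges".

C is separable, so gradient descent decouples: u follows -∂C/∂u, v follows -∂C/∂v.
∂C/∂u = 3(u + 2)(u + 4); at u=0 this is 24, so u decreases.
∂C/∂v = -12(v - 4)(v - 3)(v + 3); at v=0 this is -432, so v increases.
u converges to its nearest critical value -2 (a local min of the u-part); v converges to 3. The iterate converges to (-2, 3).

(-2, 3)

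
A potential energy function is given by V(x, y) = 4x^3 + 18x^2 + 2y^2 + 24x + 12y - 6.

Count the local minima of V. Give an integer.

V separates as a function of x plus a function of y, so ∇V=0 decouples.
∂V/∂x = 12(x + 1)(x + 2) = 0 at x ∈ {-2, -1}; ∂V/∂y = 4(y + 3) = 0 at y ∈ {-3}.
The Hessian is diagonal: diag(V_xx, V_yy). Second derivatives: V_xx(-2)=-12, V_xx(-1)=12; V_yy(-3)=4.
Local minima occur where both diagonal entries positive: (-1, -3). Count: 1.

1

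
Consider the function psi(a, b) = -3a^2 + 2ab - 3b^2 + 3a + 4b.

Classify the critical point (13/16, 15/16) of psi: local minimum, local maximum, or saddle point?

local maximum

The Hessian of psi is constant: H = [[-6, 2], [2, -6]].
det(H) = (-6)·(-6) − 2² = 32.
det(H) > 0 and tr(H) = -12 < 0, so H is negative definite and the point is a local maximum.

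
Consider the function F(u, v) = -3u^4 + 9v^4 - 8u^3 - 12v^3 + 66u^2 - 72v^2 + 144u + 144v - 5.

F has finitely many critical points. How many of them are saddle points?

F separates as a function of u plus a function of v, so ∇F=0 decouples.
∂F/∂u = -12(u - 3)(u + 1)(u + 4) = 0 at u ∈ {-4, -1, 3}; ∂F/∂v = 36(v - 2)(v - 1)(v + 2) = 0 at v ∈ {-2, 1, 2}.
The Hessian is diagonal: diag(F_uu, F_vv). Second derivatives: F_uu(-4)=-252, F_uu(-1)=144, F_uu(3)=-336; F_vv(-2)=432, F_vv(1)=-108, F_vv(2)=144.
Saddle points occur where the two diagonal entries have opposite signs: (-4, -2), (-4, 2), (-1, 1), (3, -2), (3, 2). Count: 5.

5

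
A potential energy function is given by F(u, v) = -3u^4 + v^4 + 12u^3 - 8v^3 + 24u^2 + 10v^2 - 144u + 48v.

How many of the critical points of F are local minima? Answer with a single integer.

F separates as a function of u plus a function of v, so ∇F=0 decouples.
∂F/∂u = -12(u - 3)(u - 2)(u + 2) = 0 at u ∈ {-2, 2, 3}; ∂F/∂v = 4(v - 4)(v - 3)(v + 1) = 0 at v ∈ {-1, 3, 4}.
The Hessian is diagonal: diag(F_uu, F_vv). Second derivatives: F_uu(-2)=-240, F_uu(2)=48, F_uu(3)=-60; F_vv(-1)=80, F_vv(3)=-16, F_vv(4)=20.
Local minima occur where both diagonal entries positive: (2, -1), (2, 4). Count: 2.

2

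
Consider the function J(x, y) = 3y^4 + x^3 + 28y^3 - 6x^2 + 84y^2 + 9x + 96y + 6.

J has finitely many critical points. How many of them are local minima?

J separates as a function of x plus a function of y, so ∇J=0 decouples.
∂J/∂x = 3(x - 3)(x - 1) = 0 at x ∈ {1, 3}; ∂J/∂y = 12(y + 1)(y + 2)(y + 4) = 0 at y ∈ {-4, -2, -1}.
The Hessian is diagonal: diag(J_xx, J_yy). Second derivatives: J_xx(1)=-6, J_xx(3)=6; J_yy(-4)=72, J_yy(-2)=-24, J_yy(-1)=36.
Local minima occur where both diagonal entries positive: (3, -4), (3, -1). Count: 2.

2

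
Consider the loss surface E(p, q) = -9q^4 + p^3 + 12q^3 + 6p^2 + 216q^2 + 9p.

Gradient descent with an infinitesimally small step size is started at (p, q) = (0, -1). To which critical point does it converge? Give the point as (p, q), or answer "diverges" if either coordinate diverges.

E is separable, so gradient descent decouples: p follows -∂E/∂p, q follows -∂E/∂q.
∂E/∂p = 3(p + 1)(p + 3); at p=0 this is 9, so p decreases.
∂E/∂q = -36q(q - 4)(q + 3); at q=-1 this is -360, so q increases.
p converges to its nearest critical value -1 (a local min of the p-part); q converges to 0. The iterate converges to (-1, 0).

(-1, 0)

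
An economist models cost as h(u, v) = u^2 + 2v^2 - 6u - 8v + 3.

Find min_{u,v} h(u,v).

h(u,v) separates as P(u) + Q(v) + 3, so its minimum is min P + min Q + 3.
P'(u) = 2u - 6 vanishes at u ∈ {3}; Q'(v) = 4v - 8 vanishes at v ∈ {2}.
Local minima of P (where P''>0): P(3)=-9. Local minima of Q: Q(2)=-8.
So the global minimum of h is P(3) + Q(2) + 3 = -9 − 8 + 3 = -14, attained at (3, 2).

-14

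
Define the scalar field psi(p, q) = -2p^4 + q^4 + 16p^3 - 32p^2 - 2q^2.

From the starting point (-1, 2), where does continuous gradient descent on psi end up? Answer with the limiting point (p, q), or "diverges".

psi is separable, so gradient descent decouples: p follows -∂psi/∂p, q follows -∂psi/∂q.
∂psi/∂p = -8p(p - 4)(p - 2); at p=-1 this is 120, so p decreases.
∂psi/∂q = 4q(q - 1)(q + 1); at q=2 this is 24, so q decreases.
The p-coordinate has no critical point in that direction and runs off to infinity.

diverges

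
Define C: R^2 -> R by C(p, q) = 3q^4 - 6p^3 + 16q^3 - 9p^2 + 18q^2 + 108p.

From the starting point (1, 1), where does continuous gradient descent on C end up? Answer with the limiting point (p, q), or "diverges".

C is separable, so gradient descent decouples: p follows -∂C/∂p, q follows -∂C/∂q.
∂C/∂p = -18(p - 2)(p + 3); at p=1 this is 72, so p decreases.
∂C/∂q = 12q(q + 1)(q + 3); at q=1 this is 96, so q decreases.
p converges to its nearest critical value -3 (a local min of the p-part); q converges to 0. The iterate converges to (-3, 0).

(-3, 0)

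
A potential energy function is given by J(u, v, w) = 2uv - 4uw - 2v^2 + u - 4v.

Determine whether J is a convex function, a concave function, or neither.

J is quadratic, so its Hessian is the constant matrix H = [[0, 2, -4], [2, -4, 0], [-4, 0, 0]].
Leading principal minors: 0, -4, 64.
Neither pattern holds ⇒ H is indefinite ⇒ neither convex nor concave.

neither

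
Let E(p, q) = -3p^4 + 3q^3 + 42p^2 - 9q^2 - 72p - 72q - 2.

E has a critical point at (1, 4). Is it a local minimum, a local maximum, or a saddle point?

local minimum

The mixed partial ∂²E/∂p∂q is 0, so the Hessian at any point is diag(E_pp, E_qq) = diag(12(-3p^2 + 7), 18(q - 1)).
At (1, 4): H = diag(48, 54).
Both eigenvalues are positive, so H is positive definite: a local minimum.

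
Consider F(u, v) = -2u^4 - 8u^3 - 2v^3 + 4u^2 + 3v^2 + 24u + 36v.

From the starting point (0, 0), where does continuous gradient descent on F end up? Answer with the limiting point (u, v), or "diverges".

F is separable, so gradient descent decouples: u follows -∂F/∂u, v follows -∂F/∂v.
∂F/∂u = -8(u - 1)(u + 1)(u + 3); at u=0 this is 24, so u decreases.
∂F/∂v = -6(v - 3)(v + 2); at v=0 this is 36, so v decreases.
u converges to its nearest critical value -1 (a local min of the u-part); v converges to -2. The iterate converges to (-1, -2).

(-1, -2)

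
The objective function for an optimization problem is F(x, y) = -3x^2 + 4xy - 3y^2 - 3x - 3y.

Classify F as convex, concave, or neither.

concave

F is quadratic, so its Hessian is the constant matrix H = [[-6, 4], [4, -6]].
det(H) = 20, tr(H) = -12.
det(H) > 0 and tr(H) < 0, so H is negative definite everywhere: concave.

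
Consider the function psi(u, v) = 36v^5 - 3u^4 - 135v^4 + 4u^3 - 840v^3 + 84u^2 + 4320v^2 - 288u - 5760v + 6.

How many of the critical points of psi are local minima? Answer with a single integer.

2

psi separates as a function of u plus a function of v, so ∇psi=0 decouples.
∂psi/∂u = -12(u - 3)(u - 2)(u + 4) = 0 at u ∈ {-4, 2, 3}; ∂psi/∂v = 180(v - 4)(v - 2)(v - 1)(v + 4) = 0 at v ∈ {-4, 1, 2, 4}.
The Hessian is diagonal: diag(psi_uu, psi_vv). Second derivatives: psi_uu(-4)=-504, psi_uu(2)=72, psi_uu(3)=-84; psi_vv(-4)=-43200, psi_vv(1)=2700, psi_vv(2)=-2160, psi_vv(4)=8640.
Local minima occur where both diagonal entries positive: (2, 1), (2, 4). Count: 2.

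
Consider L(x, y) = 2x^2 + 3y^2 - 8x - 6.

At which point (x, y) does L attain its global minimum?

(2, 0)

L(x,y) separates as P(x) + Q(y) − 6, so its minimum is min P + min Q − 6.
P'(x) = 4x - 8 vanishes at x ∈ {2}; Q'(y) = 6y vanishes at y ∈ {0}.
Local minima of P (where P''>0): P(2)=-8. Local minima of Q: Q(0)=0.
So the global minimum of L is P(2) + Q(0) − 6 = -8 + 0 − 6 = -14, attained at (2, 0).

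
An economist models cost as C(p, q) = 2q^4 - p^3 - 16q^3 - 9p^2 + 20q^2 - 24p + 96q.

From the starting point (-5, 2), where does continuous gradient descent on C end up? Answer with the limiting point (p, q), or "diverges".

(-4, -1)

C is separable, so gradient descent decouples: p follows -∂C/∂p, q follows -∂C/∂q.
∂C/∂p = -3(p + 2)(p + 4); at p=-5 this is -9, so p increases.
∂C/∂q = 8(q - 4)(q - 3)(q + 1); at q=2 this is 48, so q decreases.
p converges to its nearest critical value -4 (a local min of the p-part); q converges to -1. The iterate converges to (-4, -1).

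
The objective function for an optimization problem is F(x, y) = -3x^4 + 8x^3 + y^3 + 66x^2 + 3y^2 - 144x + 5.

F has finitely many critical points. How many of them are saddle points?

3

F separates as a function of x plus a function of y, so ∇F=0 decouples.
∂F/∂x = -12(x - 4)(x - 1)(x + 3) = 0 at x ∈ {-3, 1, 4}; ∂F/∂y = 3y(y + 2) = 0 at y ∈ {-2, 0}.
The Hessian is diagonal: diag(F_xx, F_yy). Second derivatives: F_xx(-3)=-336, F_xx(1)=144, F_xx(4)=-252; F_yy(-2)=-6, F_yy(0)=6.
Saddle points occur where the two diagonal entries have opposite signs: (-3, 0), (1, -2), (4, 0). Count: 3.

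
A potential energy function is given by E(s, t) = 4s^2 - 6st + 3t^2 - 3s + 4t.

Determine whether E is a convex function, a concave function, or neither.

convex

E is quadratic, so its Hessian is the constant matrix H = [[8, -6], [-6, 6]].
det(H) = 12, tr(H) = 14.
det(H) > 0 and tr(H) > 0, so H is positive definite everywhere: convex.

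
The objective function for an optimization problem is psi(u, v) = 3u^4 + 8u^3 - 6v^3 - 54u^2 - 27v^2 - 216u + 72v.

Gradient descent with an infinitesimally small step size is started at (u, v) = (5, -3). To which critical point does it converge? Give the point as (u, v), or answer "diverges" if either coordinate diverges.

psi is separable, so gradient descent decouples: u follows -∂psi/∂u, v follows -∂psi/∂v.
∂psi/∂u = 12(u - 3)(u + 2)(u + 3); at u=5 this is 1344, so u decreases.
∂psi/∂v = -18(v - 1)(v + 4); at v=-3 this is 72, so v decreases.
u converges to its nearest critical value 3 (a local min of the u-part); v converges to -4. The iterate converges to (3, -4).

(3, -4)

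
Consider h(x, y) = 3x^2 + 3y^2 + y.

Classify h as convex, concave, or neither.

convex

h is quadratic, so its Hessian is the constant matrix H = [[6, 0], [0, 6]].
det(H) = 36, tr(H) = 12.
det(H) > 0 and tr(H) > 0, so H is positive definite everywhere: convex.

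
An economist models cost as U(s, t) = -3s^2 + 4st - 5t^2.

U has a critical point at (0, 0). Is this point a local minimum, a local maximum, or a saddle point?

local maximum

The Hessian of U is constant: H = [[-6, 4], [4, -10]].
det(H) = (-6)·(-10) − 4² = 44.
det(H) > 0 and tr(H) = -16 < 0, so H is negative definite and the point is a local maximum.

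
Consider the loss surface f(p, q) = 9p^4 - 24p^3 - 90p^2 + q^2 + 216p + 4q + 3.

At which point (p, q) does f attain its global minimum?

f(p,q) separates as A(p) + B(q) + 3, so its minimum is min A + min B + 3.
A'(p) = 36(p - 3)(p - 1)(p + 2) vanishes at p ∈ {-2, 1, 3}; B'(q) = 2q + 4 vanishes at q ∈ {-2}.
Local minima of A (where A''>0): A(-2)=-456, A(3)=-81. Local minima of B: B(-2)=-4.
So the global minimum of f is A(-2) + B(-2) + 3 = -456 − 4 + 3 = -457, attained at (-2, -2).

(-2, -2)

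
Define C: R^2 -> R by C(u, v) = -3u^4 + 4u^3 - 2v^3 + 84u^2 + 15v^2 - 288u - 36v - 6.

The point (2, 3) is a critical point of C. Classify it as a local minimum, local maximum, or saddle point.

The mixed partial ∂²C/∂u∂v is 0, so the Hessian at any point is diag(C_uu, C_vv) = diag(12(-3u^2 + 2u + 14), 6(-2v + 5)).
At (2, 3): H = diag(72, -6).
The eigenvalues have opposite signs, so H is indefinite: a saddle point.

saddle point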